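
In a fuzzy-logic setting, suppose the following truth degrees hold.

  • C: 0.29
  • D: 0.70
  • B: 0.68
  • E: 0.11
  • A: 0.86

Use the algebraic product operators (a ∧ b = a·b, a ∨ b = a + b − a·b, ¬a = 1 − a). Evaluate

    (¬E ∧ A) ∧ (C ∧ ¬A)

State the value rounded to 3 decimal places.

0.031

¬E = 1 − 0.1100 = 0.8900
¬E ∧ A = a·b on (0.8900, 0.8600) = 0.7654
¬A = 1 − 0.8600 = 0.1400
C ∧ ¬A = a·b on (0.2900, 0.1400) = 0.0406
(¬E ∧ A) ∧ (C ∧ ¬A) = a·b on (0.7654, 0.0406) = 0.0311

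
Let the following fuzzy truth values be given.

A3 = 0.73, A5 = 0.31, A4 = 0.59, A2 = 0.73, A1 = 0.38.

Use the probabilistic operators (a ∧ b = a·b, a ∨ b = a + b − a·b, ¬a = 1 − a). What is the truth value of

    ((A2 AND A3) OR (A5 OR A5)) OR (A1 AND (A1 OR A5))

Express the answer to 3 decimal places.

A2 AND A3 = a·b on (0.7300, 0.7300) = 0.5329
A5 OR A5 = a + b − a·b on (0.3100, 0.3100) = 0.5239
(A2 AND A3) OR (A5 OR A5) = a + b − a·b on (0.5329, 0.5239) = 0.7776
A1 OR A5 = a + b − a·b on (0.3800, 0.3100) = 0.5722
A1 AND (A1 OR A5) = a·b on (0.3800, 0.5722) = 0.2174
((A2 AND A3) OR (A5 OR A5)) OR (A1 AND (A1 OR A5)) = a + b − a·b on (0.7776, 0.2174) = 0.8260

0.826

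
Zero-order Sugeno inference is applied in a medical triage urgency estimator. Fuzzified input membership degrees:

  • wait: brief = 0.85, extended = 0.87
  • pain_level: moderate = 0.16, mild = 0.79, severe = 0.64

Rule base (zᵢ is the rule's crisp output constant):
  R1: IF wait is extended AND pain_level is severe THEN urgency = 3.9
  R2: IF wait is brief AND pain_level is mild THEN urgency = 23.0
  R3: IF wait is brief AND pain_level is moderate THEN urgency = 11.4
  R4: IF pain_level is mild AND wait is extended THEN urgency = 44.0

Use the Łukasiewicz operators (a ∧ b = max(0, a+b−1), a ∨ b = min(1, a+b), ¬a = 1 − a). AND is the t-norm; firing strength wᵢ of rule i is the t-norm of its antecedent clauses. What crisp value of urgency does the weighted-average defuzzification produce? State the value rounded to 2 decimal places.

R1 (z=3.9): extended=0.87, severe=0.64; AND[max(0, a+b−1)] → w = 0.51
R2 (z=23.0): brief=0.85, mild=0.79; AND[max(0, a+b−1)] → w = 0.64
R3 (z=11.4): brief=0.85, moderate=0.16; AND[max(0, a+b−1)] → w = 0.01
R4 (z=44.0): mild=0.79, extended=0.87; AND[max(0, a+b−1)] → w = 0.66
Weighted average = (0.51·3.9 + 0.64·23.0 + 0.01·11.4 + 0.66·44.0) / (0.51 + 0.64 + 0.01 + 0.66)
  = 45.8630 / 1.8200 = 25.20

25.20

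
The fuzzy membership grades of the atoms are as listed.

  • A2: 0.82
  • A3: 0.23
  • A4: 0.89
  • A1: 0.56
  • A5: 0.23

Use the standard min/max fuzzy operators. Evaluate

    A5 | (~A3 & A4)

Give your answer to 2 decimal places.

~A3 = 1 − 0.23 = 0.77
~A3 & A4 = min(a, b) on (0.77, 0.89) = 0.77
A5 | (~A3 & A4) = max(a, b) on (0.23, 0.77) = 0.77

0.77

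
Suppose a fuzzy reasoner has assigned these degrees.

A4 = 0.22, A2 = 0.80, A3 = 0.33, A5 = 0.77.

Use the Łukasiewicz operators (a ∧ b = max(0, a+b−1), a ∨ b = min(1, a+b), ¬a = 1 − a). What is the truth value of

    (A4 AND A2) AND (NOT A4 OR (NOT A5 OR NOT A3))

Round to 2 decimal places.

0.02

A4 AND A2 = max(0, a+b−1) on (0.22, 0.80) = 0.02
NOT A4 = 1 − 0.22 = 0.78
NOT A5 = 1 − 0.77 = 0.23
NOT A3 = 1 − 0.33 = 0.67
NOT A5 OR NOT A3 = min(1, a+b) on (0.23, 0.67) = 0.90
NOT A4 OR (NOT A5 OR NOT A3) = min(1, a+b) on (0.78, 0.90) = 1.00
(A4 AND A2) AND (NOT A4 OR (NOT A5 OR NOT A3)) = max(0, a+b−1) on (0.02, 1.00) = 0.02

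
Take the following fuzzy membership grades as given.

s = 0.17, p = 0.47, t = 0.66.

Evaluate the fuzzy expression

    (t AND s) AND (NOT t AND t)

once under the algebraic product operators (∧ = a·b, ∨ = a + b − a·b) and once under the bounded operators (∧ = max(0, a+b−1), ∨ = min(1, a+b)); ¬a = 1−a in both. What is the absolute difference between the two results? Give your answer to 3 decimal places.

0.025

Under algebraic product:
  t AND s = a·b on (0.6600, 0.1700) = 0.1122
  NOT t = 1 − 0.6600 = 0.3400
  NOT t AND t = a·b on (0.3400, 0.6600) = 0.2244
  (t AND s) AND (NOT t AND t) = a·b on (0.1122, 0.2244) = 0.0252
  → value = 0.0252
Under bounded:
  t AND s = max(0, a+b−1) on (0.66, 0.17) = 0.00
  NOT t = 1 − 0.66 = 0.34
  NOT t AND t = max(0, a+b−1) on (0.34, 0.66) = 0.00
  (t AND s) AND (NOT t AND t) = max(0, a+b−1) on (0.00, 0.00) = 0.00
  → value = 0.0000
|0.0252 − 0.0000| = 0.025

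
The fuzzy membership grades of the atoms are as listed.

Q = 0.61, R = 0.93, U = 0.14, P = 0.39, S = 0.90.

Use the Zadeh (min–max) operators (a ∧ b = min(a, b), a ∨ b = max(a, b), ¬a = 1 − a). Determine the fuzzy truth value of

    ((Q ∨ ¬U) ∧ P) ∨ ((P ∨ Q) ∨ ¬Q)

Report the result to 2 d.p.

¬U = 1 − 0.14 = 0.86
Q ∨ ¬U = max(a, b) on (0.61, 0.86) = 0.86
(Q ∨ ¬U) ∧ P = min(a, b) on (0.86, 0.39) = 0.39
P ∨ Q = max(a, b) on (0.39, 0.61) = 0.61
¬Q = 1 − 0.61 = 0.39
(P ∨ Q) ∨ ¬Q = max(a, b) on (0.61, 0.39) = 0.61
((Q ∨ ¬U) ∧ P) ∨ ((P ∨ Q) ∨ ¬Q) = max(a, b) on (0.39, 0.61) = 0.61

0.61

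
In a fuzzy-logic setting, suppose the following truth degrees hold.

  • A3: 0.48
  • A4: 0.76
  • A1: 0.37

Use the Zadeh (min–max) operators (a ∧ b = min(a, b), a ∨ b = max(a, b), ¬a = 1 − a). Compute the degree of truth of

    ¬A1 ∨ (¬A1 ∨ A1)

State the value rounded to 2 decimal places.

¬A1 = 1 − 0.37 = 0.63
¬A1 = 1 − 0.37 = 0.63
¬A1 ∨ A1 = max(a, b) on (0.63, 0.37) = 0.63
¬A1 ∨ (¬A1 ∨ A1) = max(a, b) on (0.63, 0.63) = 0.63

0.63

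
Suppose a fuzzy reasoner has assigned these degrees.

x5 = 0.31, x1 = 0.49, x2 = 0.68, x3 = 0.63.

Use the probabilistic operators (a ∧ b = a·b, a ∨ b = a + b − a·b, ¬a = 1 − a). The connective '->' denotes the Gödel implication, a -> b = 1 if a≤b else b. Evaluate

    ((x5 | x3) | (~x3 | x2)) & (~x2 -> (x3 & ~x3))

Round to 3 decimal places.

x5 | x3 = a + b − a·b on (0.3100, 0.6300) = 0.7447
~x3 = 1 − 0.6300 = 0.3700
~x3 | x2 = a + b − a·b on (0.3700, 0.6800) = 0.7984
(x5 | x3) | (~x3 | x2) = a + b − a·b on (0.7447, 0.7984) = 0.9485
~x2 = 1 − 0.6800 = 0.3200
~x3 = 1 − 0.6300 = 0.3700
x3 & ~x3 = a·b on (0.6300, 0.3700) = 0.2331
~x2 -> (x3 & ~x3)  [Gödel: 1 if a≤b else b] with a=0.3200, b=0.2331 → 0.2331
((x5 | x3) | (~x3 | x2)) & (~x2 -> (x3 & ~x3)) = a·b on (0.9485, 0.2331) = 0.2211

0.221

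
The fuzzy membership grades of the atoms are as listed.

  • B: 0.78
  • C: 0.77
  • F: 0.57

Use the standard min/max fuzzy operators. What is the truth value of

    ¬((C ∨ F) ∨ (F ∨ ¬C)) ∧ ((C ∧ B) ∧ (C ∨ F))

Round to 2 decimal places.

0.23

C ∨ F = max(a, b) on (0.77, 0.57) = 0.77
¬C = 1 − 0.77 = 0.23
F ∨ ¬C = max(a, b) on (0.57, 0.23) = 0.57
(C ∨ F) ∨ (F ∨ ¬C) = max(a, b) on (0.77, 0.57) = 0.77
¬((C ∨ F) ∨ (F ∨ ¬C)) = 1 − 0.77 = 0.23
C ∧ B = min(a, b) on (0.77, 0.78) = 0.77
C ∨ F = max(a, b) on (0.77, 0.57) = 0.77
(C ∧ B) ∧ (C ∨ F) = min(a, b) on (0.77, 0.77) = 0.77
¬((C ∨ F) ∨ (F ∨ ¬C)) ∧ ((C ∧ B) ∧ (C ∨ F)) = min(a, b) on (0.23, 0.77) = 0.23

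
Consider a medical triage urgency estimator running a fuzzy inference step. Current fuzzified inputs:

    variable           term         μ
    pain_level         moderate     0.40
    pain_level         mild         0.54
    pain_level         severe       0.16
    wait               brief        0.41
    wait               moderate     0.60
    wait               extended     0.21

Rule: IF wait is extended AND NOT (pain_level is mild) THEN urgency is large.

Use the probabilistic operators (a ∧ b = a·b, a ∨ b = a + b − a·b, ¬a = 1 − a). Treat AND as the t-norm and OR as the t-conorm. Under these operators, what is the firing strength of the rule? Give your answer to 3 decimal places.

firing strength: extended=0.21, ¬mild=1−0.54=0.46; AND[a·b] → w = 0.0966

0.097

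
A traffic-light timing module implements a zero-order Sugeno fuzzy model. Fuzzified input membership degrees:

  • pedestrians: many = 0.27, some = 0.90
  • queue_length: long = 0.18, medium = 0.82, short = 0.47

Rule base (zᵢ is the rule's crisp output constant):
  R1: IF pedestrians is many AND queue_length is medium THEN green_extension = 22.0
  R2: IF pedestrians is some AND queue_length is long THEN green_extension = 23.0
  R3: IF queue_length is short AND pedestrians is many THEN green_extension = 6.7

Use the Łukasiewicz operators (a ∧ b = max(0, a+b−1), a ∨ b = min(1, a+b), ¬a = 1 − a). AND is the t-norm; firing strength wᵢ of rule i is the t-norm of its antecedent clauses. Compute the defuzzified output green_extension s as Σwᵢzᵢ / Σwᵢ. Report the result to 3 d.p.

22.471

R1 (z=22.0): many=0.27, medium=0.82; AND[max(0, a+b−1)] → w = 0.09
R2 (z=23.0): some=0.90, long=0.18; AND[max(0, a+b−1)] → w = 0.08
R3 (z=6.7): short=0.47, many=0.27; AND[max(0, a+b−1)] → w = 0.00
Weighted average = (0.09·22.0 + 0.08·23.0 + 0.00·6.7) / (0.09 + 0.08 + 0.00)
  = 3.8200 / 0.1700 = 22.471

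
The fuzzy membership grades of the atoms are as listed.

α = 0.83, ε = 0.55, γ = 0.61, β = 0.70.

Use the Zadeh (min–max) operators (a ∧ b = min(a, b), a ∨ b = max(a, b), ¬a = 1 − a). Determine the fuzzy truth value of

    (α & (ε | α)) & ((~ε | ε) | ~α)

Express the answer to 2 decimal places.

ε | α = max(a, b) on (0.55, 0.83) = 0.83
α & (ε | α) = min(a, b) on (0.83, 0.83) = 0.83
~ε = 1 − 0.55 = 0.45
~ε | ε = max(a, b) on (0.45, 0.55) = 0.55
~α = 1 − 0.83 = 0.17
(~ε | ε) | ~α = max(a, b) on (0.55, 0.17) = 0.55
(α & (ε | α)) & ((~ε | ε) | ~α) = min(a, b) on (0.83, 0.55) = 0.55

0.55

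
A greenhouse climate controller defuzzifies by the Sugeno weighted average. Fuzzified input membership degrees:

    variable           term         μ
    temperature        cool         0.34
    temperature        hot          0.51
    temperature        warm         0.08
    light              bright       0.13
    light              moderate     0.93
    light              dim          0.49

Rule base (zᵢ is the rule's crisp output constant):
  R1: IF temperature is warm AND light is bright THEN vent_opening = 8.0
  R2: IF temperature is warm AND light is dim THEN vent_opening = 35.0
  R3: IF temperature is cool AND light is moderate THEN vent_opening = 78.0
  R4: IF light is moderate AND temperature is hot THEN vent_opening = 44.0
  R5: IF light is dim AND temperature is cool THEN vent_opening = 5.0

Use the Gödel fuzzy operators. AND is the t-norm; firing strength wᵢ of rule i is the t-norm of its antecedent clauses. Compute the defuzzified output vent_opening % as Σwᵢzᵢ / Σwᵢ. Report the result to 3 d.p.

R1 (z=8.0): warm=0.08, bright=0.13; AND[min(a, b)] → w = 0.08
R2 (z=35.0): warm=0.08, dim=0.49; AND[min(a, b)] → w = 0.08
R3 (z=78.0): cool=0.34, moderate=0.93; AND[min(a, b)] → w = 0.34
R4 (z=44.0): moderate=0.93, hot=0.51; AND[min(a, b)] → w = 0.51
R5 (z=5.0): dim=0.49, cool=0.34; AND[min(a, b)] → w = 0.34
Weighted average = (0.08·8.0 + 0.08·35.0 + 0.34·78.0 + 0.51·44.0 + 0.34·5.0) / (0.08 + 0.08 + 0.34 + 0.51 + 0.34)
  = 54.1000 / 1.3500 = 40.074

40.074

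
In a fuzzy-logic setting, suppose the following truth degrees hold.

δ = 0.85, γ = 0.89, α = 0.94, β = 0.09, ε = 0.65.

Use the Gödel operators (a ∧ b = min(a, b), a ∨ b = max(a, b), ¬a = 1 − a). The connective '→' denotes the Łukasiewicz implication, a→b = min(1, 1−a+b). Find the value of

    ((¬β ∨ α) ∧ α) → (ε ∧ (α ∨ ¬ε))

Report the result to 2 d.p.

0.71

¬β = 1 − 0.09 = 0.91
¬β ∨ α = max(a, b) on (0.91, 0.94) = 0.94
(¬β ∨ α) ∧ α = min(a, b) on (0.94, 0.94) = 0.94
¬ε = 1 − 0.65 = 0.35
α ∨ ¬ε = max(a, b) on (0.94, 0.35) = 0.94
ε ∧ (α ∨ ¬ε) = min(a, b) on (0.65, 0.94) = 0.65
((¬β ∨ α) ∧ α) → (ε ∧ (α ∨ ¬ε))  [Łukasiewicz: min(1, 1−a+b)] with a=0.94, b=0.65 → 0.71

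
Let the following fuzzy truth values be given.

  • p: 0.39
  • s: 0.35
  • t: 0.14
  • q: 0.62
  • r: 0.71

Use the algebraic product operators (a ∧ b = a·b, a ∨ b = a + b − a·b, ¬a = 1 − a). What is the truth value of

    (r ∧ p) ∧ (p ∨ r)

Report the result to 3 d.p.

r ∧ p = a·b on (0.7100, 0.3900) = 0.2769
p ∨ r = a + b − a·b on (0.3900, 0.7100) = 0.8231
(r ∧ p) ∧ (p ∨ r) = a·b on (0.2769, 0.8231) = 0.2279

0.228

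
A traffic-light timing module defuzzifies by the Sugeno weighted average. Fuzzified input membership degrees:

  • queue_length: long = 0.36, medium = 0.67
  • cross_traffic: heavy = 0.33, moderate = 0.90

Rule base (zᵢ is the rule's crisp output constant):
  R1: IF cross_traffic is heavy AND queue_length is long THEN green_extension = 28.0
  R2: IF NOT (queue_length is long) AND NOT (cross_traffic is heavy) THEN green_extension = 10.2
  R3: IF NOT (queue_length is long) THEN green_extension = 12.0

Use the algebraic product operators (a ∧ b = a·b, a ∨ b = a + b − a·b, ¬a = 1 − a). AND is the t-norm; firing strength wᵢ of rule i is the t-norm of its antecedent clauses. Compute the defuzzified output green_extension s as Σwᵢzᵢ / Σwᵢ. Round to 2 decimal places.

R1 (z=28.0): heavy=0.33, long=0.36; AND[a·b] → w = 0.1188
R2 (z=10.2): ¬long=1−0.36=0.64, ¬heavy=1−0.33=0.67; AND[a·b] → w = 0.4288
R3 (z=12.0): ¬long=1−0.36=0.64 → w = 0.6400
Weighted average = (0.1188·28.0 + 0.4288·10.2 + 0.6400·12.0) / (0.1188 + 0.4288 + 0.6400)
  = 15.3802 / 1.1876 = 12.95

12.95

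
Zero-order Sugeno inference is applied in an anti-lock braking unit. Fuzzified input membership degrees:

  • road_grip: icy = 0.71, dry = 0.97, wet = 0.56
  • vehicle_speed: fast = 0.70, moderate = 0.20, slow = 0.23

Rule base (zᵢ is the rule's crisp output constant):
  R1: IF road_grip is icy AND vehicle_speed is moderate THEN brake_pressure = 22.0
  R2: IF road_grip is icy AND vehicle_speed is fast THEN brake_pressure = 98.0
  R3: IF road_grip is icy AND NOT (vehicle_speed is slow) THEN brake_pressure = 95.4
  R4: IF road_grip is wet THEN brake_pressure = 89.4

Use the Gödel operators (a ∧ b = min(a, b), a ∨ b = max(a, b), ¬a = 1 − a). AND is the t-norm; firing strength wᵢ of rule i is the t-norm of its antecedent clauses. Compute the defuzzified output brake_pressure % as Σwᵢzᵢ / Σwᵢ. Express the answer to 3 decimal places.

87.925

R1 (z=22.0): icy=0.71, moderate=0.20; AND[min(a, b)] → w = 0.20
R2 (z=98.0): icy=0.71, fast=0.70; AND[min(a, b)] → w = 0.70
R3 (z=95.4): icy=0.71, ¬slow=1−0.23=0.77; AND[min(a, b)] → w = 0.71
R4 (z=89.4): wet=0.56 → w = 0.56
Weighted average = (0.20·22.0 + 0.70·98.0 + 0.71·95.4 + 0.56·89.4) / (0.20 + 0.70 + 0.71 + 0.56)
  = 190.7980 / 2.1700 = 87.925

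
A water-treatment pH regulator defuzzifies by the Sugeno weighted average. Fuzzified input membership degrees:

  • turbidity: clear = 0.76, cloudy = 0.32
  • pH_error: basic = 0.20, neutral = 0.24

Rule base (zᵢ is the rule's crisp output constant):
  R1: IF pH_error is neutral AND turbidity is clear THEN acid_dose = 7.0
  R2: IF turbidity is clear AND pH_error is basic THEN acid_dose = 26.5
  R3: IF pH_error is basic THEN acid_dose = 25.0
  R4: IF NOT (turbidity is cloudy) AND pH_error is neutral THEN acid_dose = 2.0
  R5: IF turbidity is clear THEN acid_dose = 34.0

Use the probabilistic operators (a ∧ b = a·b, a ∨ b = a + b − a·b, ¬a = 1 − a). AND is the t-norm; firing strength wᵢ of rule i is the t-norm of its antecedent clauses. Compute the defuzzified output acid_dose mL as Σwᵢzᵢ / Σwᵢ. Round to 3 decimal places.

25.021

R1 (z=7.0): neutral=0.24, clear=0.76; AND[a·b] → w = 0.1824
R2 (z=26.5): clear=0.76, basic=0.20; AND[a·b] → w = 0.1520
R3 (z=25.0): basic=0.20 → w = 0.2000
R4 (z=2.0): ¬cloudy=1−0.32=0.68, neutral=0.24; AND[a·b] → w = 0.1632
R5 (z=34.0): clear=0.76 → w = 0.7600
Weighted average = (0.1824·7.0 + 0.1520·26.5 + 0.2000·25.0 + 0.1632·2.0 + 0.7600·34.0) / (0.1824 + 0.1520 + 0.2000 + 0.1632 + 0.7600)
  = 36.4712 / 1.4576 = 25.021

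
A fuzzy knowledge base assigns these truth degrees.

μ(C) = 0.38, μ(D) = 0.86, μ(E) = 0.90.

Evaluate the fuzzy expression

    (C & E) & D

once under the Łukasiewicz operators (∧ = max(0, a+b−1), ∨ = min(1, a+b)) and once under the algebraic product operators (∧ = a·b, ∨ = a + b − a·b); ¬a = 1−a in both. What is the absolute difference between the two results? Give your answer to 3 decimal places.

0.154

Under Łukasiewicz:
  C & E = max(0, a+b−1) on (0.38, 0.90) = 0.28
  (C & E) & D = max(0, a+b−1) on (0.28, 0.86) = 0.14
  → value = 0.1400
Under algebraic product:
  C & E = a·b on (0.3800, 0.9000) = 0.3420
  (C & E) & D = a·b on (0.3420, 0.8600) = 0.2941
  → value = 0.2941
|0.1400 − 0.2941| = 0.154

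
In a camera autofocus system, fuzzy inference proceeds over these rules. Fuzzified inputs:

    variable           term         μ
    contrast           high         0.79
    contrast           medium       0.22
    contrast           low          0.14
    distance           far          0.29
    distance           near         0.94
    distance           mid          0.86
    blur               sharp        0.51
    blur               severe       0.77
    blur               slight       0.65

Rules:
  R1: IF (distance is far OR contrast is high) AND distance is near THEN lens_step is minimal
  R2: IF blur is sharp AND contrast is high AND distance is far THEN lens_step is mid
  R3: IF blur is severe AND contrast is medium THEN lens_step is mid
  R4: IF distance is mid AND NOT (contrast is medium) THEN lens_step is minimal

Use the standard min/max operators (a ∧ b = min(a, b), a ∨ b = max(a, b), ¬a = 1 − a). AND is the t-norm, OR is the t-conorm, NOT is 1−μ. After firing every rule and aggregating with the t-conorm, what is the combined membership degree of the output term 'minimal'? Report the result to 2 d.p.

R1: (far=0.29 OR high=0.79) = 0.79; AND[min(a, b)] with near=0.94 → w = 0.79
R2: sharp=0.51, high=0.79, far=0.29; AND[min(a, b)] → w = 0.29
R3: severe=0.77, medium=0.22; AND[min(a, b)] → w = 0.22
R4: mid=0.86, ¬medium=1−0.22=0.78; AND[min(a, b)] → w = 0.78
Rules with consequent 'minimal': {R1, R4} → strengths 0.79, 0.78
Aggregate via t-conorm [max(a, b)]: 0.79

0.79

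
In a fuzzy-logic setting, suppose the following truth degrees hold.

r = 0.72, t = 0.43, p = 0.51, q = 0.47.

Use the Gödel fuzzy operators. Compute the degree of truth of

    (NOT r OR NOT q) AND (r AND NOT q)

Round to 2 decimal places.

0.53

NOT r = 1 − 0.72 = 0.28
NOT q = 1 − 0.47 = 0.53
NOT r OR NOT q = max(a, b) on (0.28, 0.53) = 0.53
NOT q = 1 − 0.47 = 0.53
r AND NOT q = min(a, b) on (0.72, 0.53) = 0.53
(NOT r OR NOT q) AND (r AND NOT q) = min(a, b) on (0.53, 0.53) = 0.53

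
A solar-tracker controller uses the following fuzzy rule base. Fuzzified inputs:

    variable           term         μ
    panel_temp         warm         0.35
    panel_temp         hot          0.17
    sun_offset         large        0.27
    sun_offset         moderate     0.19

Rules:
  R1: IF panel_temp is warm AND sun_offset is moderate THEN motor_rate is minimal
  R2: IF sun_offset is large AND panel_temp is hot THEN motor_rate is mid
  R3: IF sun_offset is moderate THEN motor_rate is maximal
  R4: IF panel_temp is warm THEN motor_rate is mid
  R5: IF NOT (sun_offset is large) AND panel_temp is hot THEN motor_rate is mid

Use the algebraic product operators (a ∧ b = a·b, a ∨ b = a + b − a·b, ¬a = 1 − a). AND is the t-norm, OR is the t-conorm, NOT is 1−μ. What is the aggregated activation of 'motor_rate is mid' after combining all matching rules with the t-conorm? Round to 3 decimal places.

0.457

R1: warm=0.35, moderate=0.19; AND[a·b] → w = 0.0665
R2: large=0.27, hot=0.17; AND[a·b] → w = 0.0459
R3: moderate=0.19 → w = 0.1900
R4: warm=0.35 → w = 0.3500
R5: ¬large=1−0.27=0.73, hot=0.17; AND[a·b] → w = 0.1241
Rules with consequent 'mid': {R2, R4, R5} → strengths 0.0459, 0.3500, 0.1241
Aggregate via t-conorm [a + b − a·b]: 0.4568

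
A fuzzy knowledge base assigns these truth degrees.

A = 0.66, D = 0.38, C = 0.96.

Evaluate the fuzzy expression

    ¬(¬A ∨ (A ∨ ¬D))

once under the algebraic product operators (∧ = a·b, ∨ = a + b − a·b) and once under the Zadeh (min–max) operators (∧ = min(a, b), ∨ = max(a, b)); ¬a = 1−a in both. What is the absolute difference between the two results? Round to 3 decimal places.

0.255

Under algebraic product:
  ¬A = 1 − 0.6600 = 0.3400
  ¬D = 1 − 0.3800 = 0.6200
  A ∨ ¬D = a + b − a·b on (0.6600, 0.6200) = 0.8708
  ¬A ∨ (A ∨ ¬D) = a + b − a·b on (0.3400, 0.8708) = 0.9147
  ¬(¬A ∨ (A ∨ ¬D)) = 1 − 0.9147 = 0.0853
  → value = 0.0853
Under Zadeh (min–max):
  ¬A = 1 − 0.66 = 0.34
  ¬D = 1 − 0.38 = 0.62
  A ∨ ¬D = max(a, b) on (0.66, 0.62) = 0.66
  ¬A ∨ (A ∨ ¬D) = max(a, b) on (0.34, 0.66) = 0.66
  ¬(¬A ∨ (A ∨ ¬D)) = 1 − 0.66 = 0.34
  → value = 0.3400
|0.0853 − 0.3400| = 0.255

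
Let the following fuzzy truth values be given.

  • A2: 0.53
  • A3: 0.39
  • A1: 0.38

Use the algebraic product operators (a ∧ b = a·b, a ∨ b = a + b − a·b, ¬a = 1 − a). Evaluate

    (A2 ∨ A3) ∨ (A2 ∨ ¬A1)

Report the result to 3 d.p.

0.949

A2 ∨ A3 = a + b − a·b on (0.5300, 0.3900) = 0.7133
¬A1 = 1 − 0.3800 = 0.6200
A2 ∨ ¬A1 = a + b − a·b on (0.5300, 0.6200) = 0.8214
(A2 ∨ A3) ∨ (A2 ∨ ¬A1) = a + b − a·b on (0.7133, 0.8214) = 0.9488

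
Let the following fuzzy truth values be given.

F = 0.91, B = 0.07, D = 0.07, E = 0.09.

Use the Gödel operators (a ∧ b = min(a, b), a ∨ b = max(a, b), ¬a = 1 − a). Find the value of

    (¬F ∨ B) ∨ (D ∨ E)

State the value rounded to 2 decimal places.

¬F = 1 − 0.91 = 0.09
¬F ∨ B = max(a, b) on (0.09, 0.07) = 0.09
D ∨ E = max(a, b) on (0.07, 0.09) = 0.09
(¬F ∨ B) ∨ (D ∨ E) = max(a, b) on (0.09, 0.09) = 0.09

0.09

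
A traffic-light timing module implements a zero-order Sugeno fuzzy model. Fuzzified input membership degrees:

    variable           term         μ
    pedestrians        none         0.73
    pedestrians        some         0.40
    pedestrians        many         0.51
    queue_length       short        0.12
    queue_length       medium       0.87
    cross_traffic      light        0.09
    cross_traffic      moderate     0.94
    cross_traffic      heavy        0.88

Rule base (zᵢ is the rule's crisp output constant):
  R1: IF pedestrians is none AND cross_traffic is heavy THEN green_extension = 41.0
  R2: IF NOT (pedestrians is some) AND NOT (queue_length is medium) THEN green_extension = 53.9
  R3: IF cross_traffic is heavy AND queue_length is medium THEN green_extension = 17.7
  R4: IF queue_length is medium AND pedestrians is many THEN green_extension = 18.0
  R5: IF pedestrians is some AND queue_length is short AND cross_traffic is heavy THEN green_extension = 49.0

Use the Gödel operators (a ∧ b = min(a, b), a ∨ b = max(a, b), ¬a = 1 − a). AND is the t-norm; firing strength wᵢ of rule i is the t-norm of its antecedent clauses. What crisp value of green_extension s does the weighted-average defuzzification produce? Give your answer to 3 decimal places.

28.558

R1 (z=41.0): none=0.73, heavy=0.88; AND[min(a, b)] → w = 0.73
R2 (z=53.9): ¬some=1−0.40=0.60, ¬medium=1−0.87=0.13; AND[min(a, b)] → w = 0.13
R3 (z=17.7): heavy=0.88, medium=0.87; AND[min(a, b)] → w = 0.87
R4 (z=18.0): medium=0.87, many=0.51; AND[min(a, b)] → w = 0.51
R5 (z=49.0): some=0.40, short=0.12, heavy=0.88; AND[min(a, b)] → w = 0.12
Weighted average = (0.73·41.0 + 0.13·53.9 + 0.87·17.7 + 0.51·18.0 + 0.12·49.0) / (0.73 + 0.13 + 0.87 + 0.51 + 0.12)
  = 67.3960 / 2.3600 = 28.558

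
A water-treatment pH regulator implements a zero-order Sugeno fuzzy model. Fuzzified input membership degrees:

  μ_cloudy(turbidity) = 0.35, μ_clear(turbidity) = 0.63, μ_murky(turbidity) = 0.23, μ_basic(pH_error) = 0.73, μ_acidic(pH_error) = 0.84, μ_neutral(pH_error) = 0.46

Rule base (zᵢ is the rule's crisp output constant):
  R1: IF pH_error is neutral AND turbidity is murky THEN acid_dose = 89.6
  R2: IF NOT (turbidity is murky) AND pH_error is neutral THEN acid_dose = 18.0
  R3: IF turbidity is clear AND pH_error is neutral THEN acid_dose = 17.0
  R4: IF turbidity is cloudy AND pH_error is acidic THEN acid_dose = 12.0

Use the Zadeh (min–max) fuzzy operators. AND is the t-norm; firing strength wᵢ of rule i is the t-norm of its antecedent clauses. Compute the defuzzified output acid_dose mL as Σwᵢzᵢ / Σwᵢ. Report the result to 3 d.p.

27.272

R1 (z=89.6): neutral=0.46, murky=0.23; AND[min(a, b)] → w = 0.23
R2 (z=18.0): ¬murky=1−0.23=0.77, neutral=0.46; AND[min(a, b)] → w = 0.46
R3 (z=17.0): clear=0.63, neutral=0.46; AND[min(a, b)] → w = 0.46
R4 (z=12.0): cloudy=0.35, acidic=0.84; AND[min(a, b)] → w = 0.35
Weighted average = (0.23·89.6 + 0.46·18.0 + 0.46·17.0 + 0.35·12.0) / (0.23 + 0.46 + 0.46 + 0.35)
  = 40.9080 / 1.5000 = 27.272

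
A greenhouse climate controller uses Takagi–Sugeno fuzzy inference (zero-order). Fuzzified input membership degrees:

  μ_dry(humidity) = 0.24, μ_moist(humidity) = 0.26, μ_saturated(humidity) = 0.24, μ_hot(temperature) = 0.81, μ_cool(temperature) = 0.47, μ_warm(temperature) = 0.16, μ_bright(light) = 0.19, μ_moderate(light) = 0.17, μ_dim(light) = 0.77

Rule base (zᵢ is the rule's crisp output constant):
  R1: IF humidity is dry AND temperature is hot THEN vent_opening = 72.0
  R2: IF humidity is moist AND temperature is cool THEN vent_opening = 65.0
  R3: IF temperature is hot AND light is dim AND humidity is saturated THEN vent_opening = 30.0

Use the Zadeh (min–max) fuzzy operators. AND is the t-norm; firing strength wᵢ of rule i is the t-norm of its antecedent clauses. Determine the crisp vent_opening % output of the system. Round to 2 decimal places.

55.92

R1 (z=72.0): dry=0.24, hot=0.81; AND[min(a, b)] → w = 0.24
R2 (z=65.0): moist=0.26, cool=0.47; AND[min(a, b)] → w = 0.26
R3 (z=30.0): hot=0.81, dim=0.77, saturated=0.24; AND[min(a, b)] → w = 0.24
Weighted average = (0.24·72.0 + 0.26·65.0 + 0.24·30.0) / (0.24 + 0.26 + 0.24)
  = 41.3800 / 0.7400 = 55.92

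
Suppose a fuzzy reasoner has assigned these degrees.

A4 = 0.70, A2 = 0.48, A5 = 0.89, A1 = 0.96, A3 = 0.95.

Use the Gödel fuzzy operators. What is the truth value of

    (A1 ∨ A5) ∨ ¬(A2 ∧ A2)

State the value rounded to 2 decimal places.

A1 ∨ A5 = max(a, b) on (0.96, 0.89) = 0.96
A2 ∧ A2 = min(a, b) on (0.48, 0.48) = 0.48
¬(A2 ∧ A2) = 1 − 0.48 = 0.52
(A1 ∨ A5) ∨ ¬(A2 ∧ A2) = max(a, b) on (0.96, 0.52) = 0.96

0.96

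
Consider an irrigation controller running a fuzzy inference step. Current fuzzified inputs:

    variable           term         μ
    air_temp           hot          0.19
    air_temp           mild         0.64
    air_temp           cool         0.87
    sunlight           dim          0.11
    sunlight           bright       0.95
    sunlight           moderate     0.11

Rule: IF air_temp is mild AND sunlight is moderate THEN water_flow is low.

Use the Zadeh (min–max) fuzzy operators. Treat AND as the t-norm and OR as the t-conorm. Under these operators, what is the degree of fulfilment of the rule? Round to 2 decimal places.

0.11

firing strength: mild=0.64, moderate=0.11; AND[min(a, b)] → w = 0.11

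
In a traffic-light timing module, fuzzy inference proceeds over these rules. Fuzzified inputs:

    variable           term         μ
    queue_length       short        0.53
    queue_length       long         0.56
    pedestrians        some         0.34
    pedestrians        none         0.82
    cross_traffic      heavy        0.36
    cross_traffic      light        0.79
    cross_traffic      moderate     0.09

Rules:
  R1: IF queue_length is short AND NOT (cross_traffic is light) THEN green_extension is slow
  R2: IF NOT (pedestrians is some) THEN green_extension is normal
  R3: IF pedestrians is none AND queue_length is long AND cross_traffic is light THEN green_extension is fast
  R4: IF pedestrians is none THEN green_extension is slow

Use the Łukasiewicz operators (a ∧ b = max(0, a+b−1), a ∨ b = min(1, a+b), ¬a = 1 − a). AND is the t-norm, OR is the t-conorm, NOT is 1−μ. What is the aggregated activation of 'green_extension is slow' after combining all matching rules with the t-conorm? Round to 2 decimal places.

0.82

R1: short=0.53, ¬light=1−0.79=0.21; AND[max(0, a+b−1)] → w = 0.00
R2: ¬some=1−0.34=0.66 → w = 0.66
R3: none=0.82, long=0.56, light=0.79; AND[max(0, a+b−1)] → w = 0.17
R4: none=0.82 → w = 0.82
Rules with consequent 'slow': {R1, R4} → strengths 0.00, 0.82
Aggregate via t-conorm [min(1, a+b)]: 0.82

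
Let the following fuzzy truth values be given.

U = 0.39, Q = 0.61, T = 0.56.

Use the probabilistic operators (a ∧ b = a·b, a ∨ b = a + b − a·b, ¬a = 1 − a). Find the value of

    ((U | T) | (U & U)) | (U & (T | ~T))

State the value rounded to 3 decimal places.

U | T = a + b − a·b on (0.3900, 0.5600) = 0.7316
U & U = a·b on (0.3900, 0.3900) = 0.1521
(U | T) | (U & U) = a + b − a·b on (0.7316, 0.1521) = 0.7724
~T = 1 − 0.5600 = 0.4400
T | ~T = a + b − a·b on (0.5600, 0.4400) = 0.7536
U & (T | ~T) = a·b on (0.3900, 0.7536) = 0.2939
((U | T) | (U & U)) | (U & (T | ~T)) = a + b − a·b on (0.7724, 0.2939) = 0.8393

0.839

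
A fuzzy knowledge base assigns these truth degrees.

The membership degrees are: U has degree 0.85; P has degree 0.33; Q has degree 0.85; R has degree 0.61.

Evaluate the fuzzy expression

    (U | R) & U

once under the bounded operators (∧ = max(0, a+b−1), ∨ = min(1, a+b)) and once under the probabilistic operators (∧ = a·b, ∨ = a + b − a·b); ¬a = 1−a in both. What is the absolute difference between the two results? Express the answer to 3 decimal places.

Under bounded:
  U | R = min(1, a+b) on (0.85, 0.61) = 1.00
  (U | R) & U = max(0, a+b−1) on (1.00, 0.85) = 0.85
  → value = 0.8500
Under probabilistic:
  U | R = a + b − a·b on (0.8500, 0.6100) = 0.9415
  (U | R) & U = a·b on (0.9415, 0.8500) = 0.8003
  → value = 0.8003
|0.8500 − 0.8003| = 0.050

0.050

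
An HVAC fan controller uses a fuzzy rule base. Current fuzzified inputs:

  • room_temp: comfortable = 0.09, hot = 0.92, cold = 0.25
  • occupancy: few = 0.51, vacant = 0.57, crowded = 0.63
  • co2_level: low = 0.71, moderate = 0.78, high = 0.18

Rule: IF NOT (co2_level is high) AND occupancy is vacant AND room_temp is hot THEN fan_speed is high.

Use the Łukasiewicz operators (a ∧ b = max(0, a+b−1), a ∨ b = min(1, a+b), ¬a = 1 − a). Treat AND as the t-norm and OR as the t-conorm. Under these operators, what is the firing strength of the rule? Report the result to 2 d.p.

firing strength: ¬high=1−0.18=0.82, vacant=0.57, hot=0.92; AND[max(0, a+b−1)] → w = 0.31

0.31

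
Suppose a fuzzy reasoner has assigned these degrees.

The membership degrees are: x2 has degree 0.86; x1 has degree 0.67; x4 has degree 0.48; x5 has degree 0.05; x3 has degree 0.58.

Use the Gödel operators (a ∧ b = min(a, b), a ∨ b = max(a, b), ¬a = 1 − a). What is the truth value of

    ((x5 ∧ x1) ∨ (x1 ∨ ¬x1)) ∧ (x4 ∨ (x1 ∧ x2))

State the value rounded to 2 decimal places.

0.67

x5 ∧ x1 = min(a, b) on (0.05, 0.67) = 0.05
¬x1 = 1 − 0.67 = 0.33
x1 ∨ ¬x1 = max(a, b) on (0.67, 0.33) = 0.67
(x5 ∧ x1) ∨ (x1 ∨ ¬x1) = max(a, b) on (0.05, 0.67) = 0.67
x1 ∧ x2 = min(a, b) on (0.67, 0.86) = 0.67
x4 ∨ (x1 ∧ x2) = max(a, b) on (0.48, 0.67) = 0.67
((x5 ∧ x1) ∨ (x1 ∨ ¬x1)) ∧ (x4 ∨ (x1 ∧ x2)) = min(a, b) on (0.67, 0.67) = 0.67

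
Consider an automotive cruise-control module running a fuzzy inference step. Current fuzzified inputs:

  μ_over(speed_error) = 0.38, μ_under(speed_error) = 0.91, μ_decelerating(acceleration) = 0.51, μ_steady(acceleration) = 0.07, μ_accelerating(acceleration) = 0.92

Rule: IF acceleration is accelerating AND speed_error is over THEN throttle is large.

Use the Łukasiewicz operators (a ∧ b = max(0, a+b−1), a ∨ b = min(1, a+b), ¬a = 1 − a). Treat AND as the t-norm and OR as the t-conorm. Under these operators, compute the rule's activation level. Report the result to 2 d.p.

0.30

firing strength: accelerating=0.92, over=0.38; AND[max(0, a+b−1)] → w = 0.30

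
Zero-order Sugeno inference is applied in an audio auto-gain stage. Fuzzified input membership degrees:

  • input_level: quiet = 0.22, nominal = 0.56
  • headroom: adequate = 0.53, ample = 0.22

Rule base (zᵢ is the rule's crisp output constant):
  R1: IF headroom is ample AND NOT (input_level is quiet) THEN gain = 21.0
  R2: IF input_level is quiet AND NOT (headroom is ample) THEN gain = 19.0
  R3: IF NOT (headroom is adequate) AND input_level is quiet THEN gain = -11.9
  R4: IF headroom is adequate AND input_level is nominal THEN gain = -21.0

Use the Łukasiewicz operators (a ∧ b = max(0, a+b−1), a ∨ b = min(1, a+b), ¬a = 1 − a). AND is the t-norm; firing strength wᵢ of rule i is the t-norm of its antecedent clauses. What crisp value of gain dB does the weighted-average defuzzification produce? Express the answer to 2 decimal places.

R1 (z=21.0): ample=0.22, ¬quiet=1−0.22=0.78; AND[max(0, a+b−1)] → w = 0.00
R2 (z=19.0): quiet=0.22, ¬ample=1−0.22=0.78; AND[max(0, a+b−1)] → w = 0.00
R3 (z=-11.9): ¬adequate=1−0.53=0.47, quiet=0.22; AND[max(0, a+b−1)] → w = 0.00
R4 (z=-21.0): adequate=0.53, nominal=0.56; AND[max(0, a+b−1)] → w = 0.09
Weighted average = (0.00·21.0 + 0.00·19.0 + 0.00·-11.9 + 0.09·-21.0) / (0.00 + 0.00 + 0.00 + 0.09)
  = -1.8900 / 0.0900 = -21.00

-21.00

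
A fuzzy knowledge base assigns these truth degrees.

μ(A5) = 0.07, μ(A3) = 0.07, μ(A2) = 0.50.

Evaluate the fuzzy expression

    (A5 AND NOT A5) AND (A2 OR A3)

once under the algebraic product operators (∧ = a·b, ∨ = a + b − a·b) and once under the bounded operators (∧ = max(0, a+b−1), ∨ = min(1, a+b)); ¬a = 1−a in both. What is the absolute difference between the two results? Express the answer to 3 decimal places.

Under algebraic product:
  NOT A5 = 1 − 0.0700 = 0.9300
  A5 AND NOT A5 = a·b on (0.0700, 0.9300) = 0.0651
  A2 OR A3 = a + b − a·b on (0.5000, 0.0700) = 0.5350
  (A5 AND NOT A5) AND (A2 OR A3) = a·b on (0.0651, 0.5350) = 0.0348
  → value = 0.0348
Under bounded:
  NOT A5 = 1 − 0.07 = 0.93
  A5 AND NOT A5 = max(0, a+b−1) on (0.07, 0.93) = 0.00
  A2 OR A3 = min(1, a+b) on (0.50, 0.07) = 0.57
  (A5 AND NOT A5) AND (A2 OR A3) = max(0, a+b−1) on (0.00, 0.57) = 0.00
  → value = 0.0000
|0.0348 − 0.0000| = 0.035

0.035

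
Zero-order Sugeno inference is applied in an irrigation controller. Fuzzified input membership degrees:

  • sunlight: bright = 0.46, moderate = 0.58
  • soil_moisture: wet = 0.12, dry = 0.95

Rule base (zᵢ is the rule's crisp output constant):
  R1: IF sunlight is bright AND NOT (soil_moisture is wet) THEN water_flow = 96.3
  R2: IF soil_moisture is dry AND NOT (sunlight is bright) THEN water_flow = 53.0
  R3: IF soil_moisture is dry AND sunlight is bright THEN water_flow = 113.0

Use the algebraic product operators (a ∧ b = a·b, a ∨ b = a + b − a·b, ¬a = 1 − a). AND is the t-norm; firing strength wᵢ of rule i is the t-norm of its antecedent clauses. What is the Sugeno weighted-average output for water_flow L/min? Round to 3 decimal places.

85.291

R1 (z=96.3): bright=0.46, ¬wet=1−0.12=0.88; AND[a·b] → w = 0.4048
R2 (z=53.0): dry=0.95, ¬bright=1−0.46=0.54; AND[a·b] → w = 0.5130
R3 (z=113.0): dry=0.95, bright=0.46; AND[a·b] → w = 0.4370
Weighted average = (0.4048·96.3 + 0.5130·53.0 + 0.4370·113.0) / (0.4048 + 0.5130 + 0.4370)
  = 115.5522 / 1.3548 = 85.291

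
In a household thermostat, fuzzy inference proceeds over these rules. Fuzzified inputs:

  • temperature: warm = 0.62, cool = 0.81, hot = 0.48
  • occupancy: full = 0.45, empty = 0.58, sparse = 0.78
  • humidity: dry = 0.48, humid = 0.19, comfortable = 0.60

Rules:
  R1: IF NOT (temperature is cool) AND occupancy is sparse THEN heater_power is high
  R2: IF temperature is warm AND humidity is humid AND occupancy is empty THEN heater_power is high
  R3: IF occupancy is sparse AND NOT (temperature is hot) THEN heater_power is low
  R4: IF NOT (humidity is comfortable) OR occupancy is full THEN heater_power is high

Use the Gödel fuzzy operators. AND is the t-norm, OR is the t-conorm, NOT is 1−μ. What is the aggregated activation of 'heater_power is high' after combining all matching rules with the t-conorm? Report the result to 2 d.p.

0.45

R1: ¬cool=1−0.81=0.19, sparse=0.78; AND[min(a, b)] → w = 0.19
R2: warm=0.62, humid=0.19, empty=0.58; AND[min(a, b)] → w = 0.19
R3: sparse=0.78, ¬hot=1−0.48=0.52; AND[min(a, b)] → w = 0.52
R4: ¬comfortable=1−0.60=0.40, full=0.45; OR[max(a, b)] → w = 0.45
Rules with consequent 'high': {R1, R2, R4} → strengths 0.19, 0.19, 0.45
Aggregate via t-conorm [max(a, b)]: 0.45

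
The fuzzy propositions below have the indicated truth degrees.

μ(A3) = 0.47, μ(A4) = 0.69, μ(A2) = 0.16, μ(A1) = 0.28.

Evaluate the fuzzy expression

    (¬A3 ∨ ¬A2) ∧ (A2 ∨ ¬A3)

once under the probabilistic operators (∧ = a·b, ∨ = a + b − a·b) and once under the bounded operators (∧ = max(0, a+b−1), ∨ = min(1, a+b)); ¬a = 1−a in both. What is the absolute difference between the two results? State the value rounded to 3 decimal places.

Under probabilistic:
  ¬A3 = 1 − 0.4700 = 0.5300
  ¬A2 = 1 − 0.1600 = 0.8400
  ¬A3 ∨ ¬A2 = a + b − a·b on (0.5300, 0.8400) = 0.9248
  ¬A3 = 1 − 0.4700 = 0.5300
  A2 ∨ ¬A3 = a + b − a·b on (0.1600, 0.5300) = 0.6052
  (¬A3 ∨ ¬A2) ∧ (A2 ∨ ¬A3) = a·b on (0.9248, 0.6052) = 0.5597
  → value = 0.5597
Under bounded:
  ¬A3 = 1 − 0.47 = 0.53
  ¬A2 = 1 − 0.16 = 0.84
  ¬A3 ∨ ¬A2 = min(1, a+b) on (0.53, 0.84) = 1.00
  ¬A3 = 1 − 0.47 = 0.53
  A2 ∨ ¬A3 = min(1, a+b) on (0.16, 0.53) = 0.69
  (¬A3 ∨ ¬A2) ∧ (A2 ∨ ¬A3) = max(0, a+b−1) on (1.00, 0.69) = 0.69
  → value = 0.6900
|0.5597 − 0.6900| = 0.130

0.130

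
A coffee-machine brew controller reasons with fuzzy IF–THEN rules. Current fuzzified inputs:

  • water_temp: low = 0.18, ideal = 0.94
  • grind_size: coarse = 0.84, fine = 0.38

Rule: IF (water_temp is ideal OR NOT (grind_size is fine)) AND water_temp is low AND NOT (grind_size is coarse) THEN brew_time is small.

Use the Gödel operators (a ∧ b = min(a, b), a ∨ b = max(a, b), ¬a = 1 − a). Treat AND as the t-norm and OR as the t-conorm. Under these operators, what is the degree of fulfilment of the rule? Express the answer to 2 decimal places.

0.16

firing strength: (ideal=0.94 OR ¬fine=1−0.38=0.62) = 0.94; AND[min(a, b)] with low=0.18, ¬coarse=1−0.84=0.16 → w = 0.16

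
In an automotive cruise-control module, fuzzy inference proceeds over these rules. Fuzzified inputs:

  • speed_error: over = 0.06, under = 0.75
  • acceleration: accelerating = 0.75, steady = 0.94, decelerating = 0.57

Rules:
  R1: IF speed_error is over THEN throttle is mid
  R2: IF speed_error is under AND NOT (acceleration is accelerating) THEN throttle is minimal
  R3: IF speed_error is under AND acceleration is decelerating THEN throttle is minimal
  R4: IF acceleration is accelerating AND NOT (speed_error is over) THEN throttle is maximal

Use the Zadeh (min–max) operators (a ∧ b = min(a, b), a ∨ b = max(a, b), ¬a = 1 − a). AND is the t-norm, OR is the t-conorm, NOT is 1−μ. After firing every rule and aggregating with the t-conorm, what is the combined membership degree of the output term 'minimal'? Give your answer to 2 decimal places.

R1: over=0.06 → w = 0.06
R2: under=0.75, ¬accelerating=1−0.75=0.25; AND[min(a, b)] → w = 0.25
R3: under=0.75, decelerating=0.57; AND[min(a, b)] → w = 0.57
R4: accelerating=0.75, ¬over=1−0.06=0.94; AND[min(a, b)] → w = 0.75
Rules with consequent 'minimal': {R2, R3} → strengths 0.25, 0.57
Aggregate via t-conorm [max(a, b)]: 0.57

0.57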